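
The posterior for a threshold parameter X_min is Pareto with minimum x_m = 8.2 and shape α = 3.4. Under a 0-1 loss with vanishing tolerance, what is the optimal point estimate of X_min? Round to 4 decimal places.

The Pareto density is strictly decreasing on [x_m, ∞), so the mode is x_m = 8.2000.
Mean = α·x_m/(α−1) = 3.4·8.2/2.4 = 11.6167.
This is the posterior mode — the MAP estimate.

8.2000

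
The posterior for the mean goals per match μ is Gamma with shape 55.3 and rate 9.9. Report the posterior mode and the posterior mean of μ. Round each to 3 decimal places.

MAP = 5.485, posterior mean = 5.586

Mode = (α−1)/β = 54.3/9.9 = 5.485.
Mean = α/β = 55.3/9.9 = 5.586.
Mean > mode: the posterior has a right tail.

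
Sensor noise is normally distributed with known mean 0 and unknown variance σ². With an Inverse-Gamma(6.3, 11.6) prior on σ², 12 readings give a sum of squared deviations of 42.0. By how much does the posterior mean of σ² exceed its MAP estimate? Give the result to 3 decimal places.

0.434

Posterior: Inverse-Gamma(shape = 6.3+12/2 = 12.3, scale = 11.6+42.0/2 = 32.6).
Mode = β/(α+1) = 32.6/13.3 = 2.451.
Mean = β/(α−1) = 32.6/11.3 = 2.885.
Difference = 2.885 − 2.451 = 0.434.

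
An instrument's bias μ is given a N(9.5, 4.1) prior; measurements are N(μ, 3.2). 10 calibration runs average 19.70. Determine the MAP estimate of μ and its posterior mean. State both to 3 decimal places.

μ_MAP = 18.962, E[μ|data] = 18.962

Posterior for μ is Normal. Precision-weighted mean: (1/4.1·9.5 + 10/3.2·19.70) / (1/4.1 + 10/3.2) = 18.962.
A Normal posterior is symmetric, so mode = mean.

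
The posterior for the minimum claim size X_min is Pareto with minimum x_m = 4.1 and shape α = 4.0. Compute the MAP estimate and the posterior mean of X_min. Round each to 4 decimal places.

MAP = 4.1000; posterior mean = 5.4667

The Pareto density is strictly decreasing on [x_m, ∞), so the mode is x_m = 4.1000.
Mean = α·x_m/(α−1) = 4.0·4.1/3.0 = 5.4667.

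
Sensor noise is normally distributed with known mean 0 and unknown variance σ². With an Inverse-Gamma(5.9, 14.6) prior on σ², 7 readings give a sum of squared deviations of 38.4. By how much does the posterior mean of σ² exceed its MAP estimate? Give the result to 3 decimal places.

Posterior: Inverse-Gamma(shape = 5.9+7/2 = 9.4, scale = 14.6+38.4/2 = 33.8).
Mode = β/(α+1) = 33.8/10.4 = 3.250.
Mean = β/(α−1) = 33.8/8.4 = 4.024.
Difference = 4.024 − 3.250 = 0.774.

0.774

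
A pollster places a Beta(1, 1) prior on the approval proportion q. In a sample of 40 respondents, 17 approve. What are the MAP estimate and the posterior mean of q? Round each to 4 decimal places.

Posterior: Beta(1+17, 1+23) = Beta(18, 24).
Mode = (18−1)/(18+24−2) = 17/40 = 0.4250.
With a flat prior the MAP equals the MLE, 17/40.
Mean = 18/(18+24) = 18/42 = 0.4286.

MAP = 0.4250, posterior mean = 0.4286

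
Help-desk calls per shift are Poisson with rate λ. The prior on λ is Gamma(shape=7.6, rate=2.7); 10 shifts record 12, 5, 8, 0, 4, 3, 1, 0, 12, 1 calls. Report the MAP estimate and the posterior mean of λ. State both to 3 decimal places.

MAP: 4.142. Posterior mean: 4.220.

Σ counts = 46. Posterior: Gamma(shape = 7.6+46 = 53.6, rate = 2.7+10 = 12.7).
Mode = (α−1)/β = 52.6/12.7 = 4.142.
Mean = α/β = 53.6/12.7 = 4.220.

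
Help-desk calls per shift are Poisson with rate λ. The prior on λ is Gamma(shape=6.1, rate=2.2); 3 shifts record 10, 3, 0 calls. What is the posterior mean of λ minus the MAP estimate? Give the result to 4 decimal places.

0.1923

Σ counts = 13. Posterior: Gamma(shape = 6.1+13 = 19.1, rate = 2.2+3 = 5.2).
Mode = (α−1)/β = 18.1/5.2 = 3.4808.
Mean = α/β = 19.1/5.2 = 3.6731.
Difference = 3.6731 − 3.4808 = 0.1923.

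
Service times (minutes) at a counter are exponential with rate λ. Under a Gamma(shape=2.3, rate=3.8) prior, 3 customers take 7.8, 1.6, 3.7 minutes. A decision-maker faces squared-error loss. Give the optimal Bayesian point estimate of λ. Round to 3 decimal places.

Σ times = 13.1. Posterior: Gamma(shape = 2.3+3 = 5.3, rate = 3.8+13.1 = 16.9).
Mode = (α−1)/β = 4.3/16.9 = 0.254.
Mean = α/β = 5.3/16.9 = 0.314.
Squared-error loss ⇒ the optimal estimator is the posterior mean.

0.314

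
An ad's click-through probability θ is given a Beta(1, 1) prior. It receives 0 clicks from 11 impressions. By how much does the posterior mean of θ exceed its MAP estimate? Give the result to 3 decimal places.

Posterior: Beta(1+0, 1+11) = Beta(1, 12).
Since α = 1 ≤ 1 and β > 1, the Beta density is monotone decreasing on [0,1]; the mode is at 0.
Mean = 1/(1+12) = 0.077.
Difference = 0.077 − 0.000 = 0.077.
The mean is pulled above the mode by the posterior's right skew.

0.077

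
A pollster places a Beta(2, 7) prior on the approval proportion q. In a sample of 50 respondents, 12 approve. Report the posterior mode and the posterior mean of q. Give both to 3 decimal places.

q_MAP = 0.228, E[q|data] = 0.237

Posterior: Beta(2+12, 7+38) = Beta(14, 45).
Mode = (14−1)/(14+45−2) = 13/57 = 0.228.
Mean = 14/(14+45) = 14/59 = 0.237.
Mean > mode: the posterior has a right tail.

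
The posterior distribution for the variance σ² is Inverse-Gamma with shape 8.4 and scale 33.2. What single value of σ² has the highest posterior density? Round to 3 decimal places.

3.532

Mode = β/(α+1) = 33.2/9.4 = 3.532.
Mean = β/(α−1) = 33.2/7.4 = 4.486.
This is the posterior mode — the MAP estimate.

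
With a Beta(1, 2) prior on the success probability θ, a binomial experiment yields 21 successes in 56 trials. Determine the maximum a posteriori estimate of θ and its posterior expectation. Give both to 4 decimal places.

Posterior: Beta(1+21, 2+35) = Beta(22, 37).
Mode = (22−1)/(22+37−2) = 21/57 = 0.3684.
Mean = 22/(22+37) = 22/59 = 0.3729.
Right-skewed posterior ⇒ mode < mean.

maximum a posteriori estimate = 0.3684, posterior expectation = 0.3729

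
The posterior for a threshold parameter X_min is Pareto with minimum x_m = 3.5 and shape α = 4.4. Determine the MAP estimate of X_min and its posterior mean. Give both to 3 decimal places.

The Pareto density is strictly decreasing on [x_m, ∞), so the mode is x_m = 3.500.
Mean = α·x_m/(α−1) = 4.4·3.5/3.4 = 4.529.

X_min_MAP = 3.500, E[X_min|data] = 4.529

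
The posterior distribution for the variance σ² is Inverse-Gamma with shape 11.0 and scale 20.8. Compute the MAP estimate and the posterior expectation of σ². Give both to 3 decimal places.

σ²_MAP = 1.733, E[σ²|data] = 2.080

Mode = β/(α+1) = 20.8/12.0 = 1.733.
Mean = β/(α−1) = 20.8/10.0 = 2.080.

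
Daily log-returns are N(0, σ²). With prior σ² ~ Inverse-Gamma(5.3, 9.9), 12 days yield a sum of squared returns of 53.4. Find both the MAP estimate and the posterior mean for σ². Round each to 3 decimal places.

Posterior: Inverse-Gamma(shape = 5.3+12/2 = 11.3, scale = 9.9+53.4/2 = 36.6).
Mode = β/(α+1) = 36.6/12.3 = 2.976.
Mean = β/(α−1) = 36.6/10.3 = 3.553.

MAP = 2.976, posterior mean = 3.553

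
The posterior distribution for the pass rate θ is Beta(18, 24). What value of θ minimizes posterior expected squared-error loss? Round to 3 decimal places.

Mode = (18−1)/(18+24−2) = 17/40 = 0.425.
Mean = 18/(18+24) = 18/42 = 0.429.
Squared-error loss ⇒ the optimal estimator is the posterior mean.

0.429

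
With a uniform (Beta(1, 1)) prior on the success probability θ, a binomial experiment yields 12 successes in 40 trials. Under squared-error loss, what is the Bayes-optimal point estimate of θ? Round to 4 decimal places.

0.3095

Posterior: Beta(1+12, 1+28) = Beta(13, 29).
Mode = (13−1)/(13+29−2) = 12/40 = 0.3000.
With a flat prior the MAP equals the MLE, 12/40.
Mean = 13/(13+29) = 13/42 = 0.3095.
Squared-error loss ⇒ the optimal estimator is the posterior mean.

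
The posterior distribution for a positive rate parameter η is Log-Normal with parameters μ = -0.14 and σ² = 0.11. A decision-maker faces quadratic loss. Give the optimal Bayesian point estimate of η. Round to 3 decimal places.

Mode = exp(μ − σ²) = exp(-0.25) = 0.779.
Mean = exp(μ + σ²/2) = exp(-0.085) = 0.919.
Quadratic loss ⇒ the optimal estimator is the posterior mean.

0.919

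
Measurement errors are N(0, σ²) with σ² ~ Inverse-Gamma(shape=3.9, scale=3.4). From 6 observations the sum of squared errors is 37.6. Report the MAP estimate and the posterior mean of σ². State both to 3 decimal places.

Posterior: Inverse-Gamma(shape = 3.9+6/2 = 6.9, scale = 3.4+37.6/2 = 22.2).
Mode = β/(α+1) = 22.2/7.9 = 2.810.
Mean = β/(α−1) = 22.2/5.9 = 3.763.
The mean is pulled above the mode by the posterior's right skew.

MAP estimate = 2.810, posterior mean = 3.763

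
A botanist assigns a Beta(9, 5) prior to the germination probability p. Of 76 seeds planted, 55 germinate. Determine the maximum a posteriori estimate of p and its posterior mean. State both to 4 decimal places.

Posterior: Beta(9+55, 5+21) = Beta(64, 26).
Mode = (64−1)/(64+26−2) = 63/88 = 0.7159.
Mean = 64/(64+26) = 64/90 = 0.7111.
Left-skewed posterior ⇒ mean < mode.

MAP = 0.7159; posterior mean = 0.7111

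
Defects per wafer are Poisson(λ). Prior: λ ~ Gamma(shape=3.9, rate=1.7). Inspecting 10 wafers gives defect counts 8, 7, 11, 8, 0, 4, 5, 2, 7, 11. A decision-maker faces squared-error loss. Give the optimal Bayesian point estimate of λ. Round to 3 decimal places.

Σ counts = 63. Posterior: Gamma(shape = 3.9+63 = 66.9, rate = 1.7+10 = 11.7).
Mode = (α−1)/β = 65.9/11.7 = 5.632.
Mean = α/β = 66.9/11.7 = 5.718.
Squared-error loss ⇒ the optimal estimator is the posterior mean.

5.718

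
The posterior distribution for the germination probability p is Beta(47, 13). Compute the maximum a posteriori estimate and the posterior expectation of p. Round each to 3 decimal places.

Mode = (47−1)/(47+13−2) = 46/58 = 0.793.
Mean = 47/(47+13) = 47/60 = 0.783.

MAP: 0.793. Posterior mean: 0.783.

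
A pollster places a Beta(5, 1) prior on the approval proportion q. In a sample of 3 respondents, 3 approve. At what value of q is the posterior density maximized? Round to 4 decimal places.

Posterior: Beta(5+3, 1+0) = Beta(8, 1).
Since β = 1 ≤ 1 and α > 1, the Beta density is monotone increasing on [0,1]; the mode is at 1.
Mean = 8/(8+1) = 0.8889.
This is the posterior mode — the MAP estimate.

1.0000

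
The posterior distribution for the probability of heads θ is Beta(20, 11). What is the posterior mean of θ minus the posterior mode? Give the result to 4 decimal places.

Mode = (20−1)/(20+11−2) = 19/29 = 0.6552.
Mean = 20/(20+11) = 20/31 = 0.6452.
Difference = 0.6452 − 0.6552 = -0.0100.

-0.0100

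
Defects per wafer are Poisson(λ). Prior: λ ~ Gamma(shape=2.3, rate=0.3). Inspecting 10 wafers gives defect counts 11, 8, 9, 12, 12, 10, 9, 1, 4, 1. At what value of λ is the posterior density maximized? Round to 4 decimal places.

Σ counts = 77. Posterior: Gamma(shape = 2.3+77 = 79.3, rate = 0.3+10 = 10.3).
Mode = (α−1)/β = 78.3/10.3 = 7.6019.
Mean = α/β = 79.3/10.3 = 7.6990.
This is the posterior mode — the MAP estimate.

7.6019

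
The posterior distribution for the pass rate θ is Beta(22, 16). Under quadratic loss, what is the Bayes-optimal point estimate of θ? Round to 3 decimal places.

0.579

Mode = (22−1)/(22+16−2) = 21/36 = 0.583.
Mean = 22/(22+16) = 22/38 = 0.579.
Quadratic loss ⇒ the optimal estimator is the posterior mean.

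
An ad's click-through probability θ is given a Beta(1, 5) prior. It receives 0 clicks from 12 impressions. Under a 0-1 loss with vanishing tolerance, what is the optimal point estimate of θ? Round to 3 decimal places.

0.000

Posterior: Beta(1+0, 5+12) = Beta(1, 17).
Since α = 1 ≤ 1 and β > 1, the Beta density is monotone decreasing on [0,1]; the mode is at 0.
Mean = 1/(1+17) = 0.056.
This is the posterior mode — the MAP estimate.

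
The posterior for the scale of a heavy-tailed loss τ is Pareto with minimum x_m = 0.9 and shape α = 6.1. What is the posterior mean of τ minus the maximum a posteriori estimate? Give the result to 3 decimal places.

0.176

The Pareto density is strictly decreasing on [x_m, ∞), so the mode is x_m = 0.900.
Mean = α·x_m/(α−1) = 6.1·0.9/5.1 = 1.076.
Difference = 1.076 − 0.900 = 0.176.
Right-skewed posterior ⇒ mode < mean.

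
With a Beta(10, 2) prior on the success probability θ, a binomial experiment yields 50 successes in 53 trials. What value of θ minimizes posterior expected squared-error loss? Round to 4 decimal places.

Posterior: Beta(10+50, 2+3) = Beta(60, 5).
Mode = (60−1)/(60+5−2) = 59/63 = 0.9365.
Mean = 60/(60+5) = 60/65 = 0.9231.
Squared-error loss ⇒ the optimal estimator is the posterior mean.

0.9231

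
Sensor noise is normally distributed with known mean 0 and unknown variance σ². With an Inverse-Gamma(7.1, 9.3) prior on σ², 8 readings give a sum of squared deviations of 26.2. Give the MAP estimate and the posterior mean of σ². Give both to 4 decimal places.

MAP estimate = 1.8512, posterior mean = 2.2178

Posterior: Inverse-Gamma(shape = 7.1+8/2 = 11.1, scale = 9.3+26.2/2 = 22.4).
Mode = β/(α+1) = 22.4/12.1 = 1.8512.
Mean = β/(α−1) = 22.4/10.1 = 2.2178.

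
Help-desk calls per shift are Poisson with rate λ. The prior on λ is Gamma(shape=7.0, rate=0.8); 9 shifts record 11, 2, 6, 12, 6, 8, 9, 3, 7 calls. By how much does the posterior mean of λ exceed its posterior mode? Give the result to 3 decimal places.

Σ counts = 64. Posterior: Gamma(shape = 7.0+64 = 71.0, rate = 0.8+9 = 9.8).
Mode = (α−1)/β = 70.0/9.8 = 7.143.
Mean = α/β = 71.0/9.8 = 7.245.
Difference = 7.245 − 7.143 = 0.102.
The mean is pulled above the mode by the posterior's right skew.

0.102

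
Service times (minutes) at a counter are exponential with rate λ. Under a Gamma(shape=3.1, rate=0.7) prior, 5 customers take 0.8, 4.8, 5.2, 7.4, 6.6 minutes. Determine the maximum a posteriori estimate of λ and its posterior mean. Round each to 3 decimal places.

Σ times = 24.8. Posterior: Gamma(shape = 3.1+5 = 8.1, rate = 0.7+24.8 = 25.5).
Mode = (α−1)/β = 7.1/25.5 = 0.278.
Mean = α/β = 8.1/25.5 = 0.318.
The posterior is right-skewed, so the mean exceeds the mode.

MAP = 0.278; posterior mean = 0.318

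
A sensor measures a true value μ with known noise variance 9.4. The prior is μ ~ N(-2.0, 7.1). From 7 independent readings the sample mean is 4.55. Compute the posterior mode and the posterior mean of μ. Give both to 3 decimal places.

Posterior for μ is Normal. Precision-weighted mean: (1/7.1·-2.0 + 7/9.4·4.55) / (1/7.1 + 7/9.4) = 3.508.
A Normal posterior is symmetric, so mode = mean.

MAP = 3.508; posterior mean = 3.508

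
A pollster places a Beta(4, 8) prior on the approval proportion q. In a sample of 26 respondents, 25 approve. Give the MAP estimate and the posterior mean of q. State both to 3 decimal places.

MAP = 0.778; posterior mean = 0.763

Posterior: Beta(4+25, 8+1) = Beta(29, 9).
Mode = (29−1)/(29+9−2) = 28/36 = 0.778.
Mean = 29/(29+9) = 29/38 = 0.763.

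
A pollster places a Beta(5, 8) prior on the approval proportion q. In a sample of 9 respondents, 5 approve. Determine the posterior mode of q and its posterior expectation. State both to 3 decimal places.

MAP = 0.450; posterior mean = 0.455

Posterior: Beta(5+5, 8+4) = Beta(10, 12).
Mode = (10−1)/(10+12−2) = 9/20 = 0.450.
Mean = 10/(10+12) = 10/22 = 0.455.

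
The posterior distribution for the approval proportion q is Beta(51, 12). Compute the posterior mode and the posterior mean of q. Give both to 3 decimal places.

Mode = (51−1)/(51+12−2) = 50/61 = 0.820.
Mean = 51/(51+12) = 51/63 = 0.810.

posterior mode = 0.820, posterior mean = 0.810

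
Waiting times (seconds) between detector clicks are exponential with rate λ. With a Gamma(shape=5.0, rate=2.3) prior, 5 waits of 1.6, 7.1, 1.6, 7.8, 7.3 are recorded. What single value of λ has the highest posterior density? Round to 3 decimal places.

Σ times = 25.4. Posterior: Gamma(shape = 5.0+5 = 10.0, rate = 2.3+25.4 = 27.7).
Mode = (α−1)/β = 9.0/27.7 = 0.325.
Mean = α/β = 10.0/27.7 = 0.361.
This is the posterior mode — the MAP estimate.

0.325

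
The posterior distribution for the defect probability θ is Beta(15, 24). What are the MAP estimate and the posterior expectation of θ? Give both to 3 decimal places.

Mode = (15−1)/(15+24−2) = 14/37 = 0.378.
Mean = 15/(15+24) = 15/39 = 0.385.

MAP = 0.378, posterior mean = 0.385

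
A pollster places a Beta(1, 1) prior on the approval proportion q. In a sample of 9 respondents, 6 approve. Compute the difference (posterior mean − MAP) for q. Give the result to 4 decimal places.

Posterior: Beta(1+6, 1+3) = Beta(7, 4).
Mode = (7−1)/(7+4−2) = 6/9 = 0.6667.
Mean = 7/(7+4) = 7/11 = 0.6364.
Difference = 0.6364 − 0.6667 = -0.0303.
Left-skewed posterior ⇒ mean < mode.

-0.0303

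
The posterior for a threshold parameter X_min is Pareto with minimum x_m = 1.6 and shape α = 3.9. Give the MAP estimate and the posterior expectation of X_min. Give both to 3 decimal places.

MAP = 1.600; posterior mean = 2.152

The Pareto density is strictly decreasing on [x_m, ∞), so the mode is x_m = 1.600.
Mean = α·x_m/(α−1) = 3.9·1.6/2.9 = 2.152.
The mean is pulled above the mode by the posterior's right skew.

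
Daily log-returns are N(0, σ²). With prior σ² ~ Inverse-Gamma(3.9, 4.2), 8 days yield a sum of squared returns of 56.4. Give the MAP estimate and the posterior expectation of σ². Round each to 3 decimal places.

MAP = 3.640; posterior mean = 4.696

Posterior: Inverse-Gamma(shape = 3.9+8/2 = 7.9, scale = 4.2+56.4/2 = 32.4).
Mode = β/(α+1) = 32.4/8.9 = 3.640.
Mean = β/(α−1) = 32.4/6.9 = 4.696.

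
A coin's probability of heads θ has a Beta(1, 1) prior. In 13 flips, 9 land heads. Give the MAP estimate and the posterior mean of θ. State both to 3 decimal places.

MAP = 0.692; posterior mean = 0.667

Posterior: Beta(1+9, 1+4) = Beta(10, 5).
Mode = (10−1)/(10+5−2) = 9/13 = 0.692.
With a flat prior the MAP equals the MLE, 9/13.
Mean = 10/(10+5) = 10/15 = 0.667.
Mode > mean: the posterior has a left tail.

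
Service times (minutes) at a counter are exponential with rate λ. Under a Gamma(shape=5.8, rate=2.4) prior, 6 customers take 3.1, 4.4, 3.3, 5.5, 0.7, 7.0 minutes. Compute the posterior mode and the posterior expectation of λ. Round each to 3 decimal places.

MAP: 0.409. Posterior mean: 0.447.

Σ times = 24.0. Posterior: Gamma(shape = 5.8+6 = 11.8, rate = 2.4+24.0 = 26.4).
Mode = (α−1)/β = 10.8/26.4 = 0.409.
Mean = α/β = 11.8/26.4 = 0.447.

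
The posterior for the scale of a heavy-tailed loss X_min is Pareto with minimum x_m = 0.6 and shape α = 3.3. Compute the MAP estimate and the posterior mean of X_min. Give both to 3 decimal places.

MAP estimate = 0.600, posterior mean = 0.861

The Pareto density is strictly decreasing on [x_m, ∞), so the mode is x_m = 0.600.
Mean = α·x_m/(α−1) = 3.3·0.6/2.3 = 0.861.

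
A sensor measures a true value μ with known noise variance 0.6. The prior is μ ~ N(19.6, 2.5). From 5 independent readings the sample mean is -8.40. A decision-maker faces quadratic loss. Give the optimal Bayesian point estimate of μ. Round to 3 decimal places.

Posterior for μ is Normal. Precision-weighted mean: (1/2.5·19.6 + 5/0.6·-8.40) / (1/2.5 + 5/0.6) = -7.118.
A Normal posterior is symmetric, so mode = mean.
Quadratic loss ⇒ the optimal estimator is the posterior mean.

-7.118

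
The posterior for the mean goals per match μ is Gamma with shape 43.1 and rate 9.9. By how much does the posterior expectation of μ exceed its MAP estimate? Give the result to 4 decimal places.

0.1010

Mode = (α−1)/β = 42.1/9.9 = 4.2525.
Mean = α/β = 43.1/9.9 = 4.3535.
Difference = 4.3535 − 4.2525 = 0.1010.
Mean > mode: the posterior has a right tail.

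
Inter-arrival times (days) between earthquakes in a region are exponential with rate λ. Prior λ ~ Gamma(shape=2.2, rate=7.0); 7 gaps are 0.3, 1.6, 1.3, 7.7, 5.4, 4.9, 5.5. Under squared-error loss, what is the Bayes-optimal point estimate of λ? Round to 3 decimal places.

0.273

Σ times = 26.7. Posterior: Gamma(shape = 2.2+7 = 9.2, rate = 7.0+26.7 = 33.7).
Mode = (α−1)/β = 8.2/33.7 = 0.243.
Mean = α/β = 9.2/33.7 = 0.273.
Squared-error loss ⇒ the optimal estimator is the posterior mean.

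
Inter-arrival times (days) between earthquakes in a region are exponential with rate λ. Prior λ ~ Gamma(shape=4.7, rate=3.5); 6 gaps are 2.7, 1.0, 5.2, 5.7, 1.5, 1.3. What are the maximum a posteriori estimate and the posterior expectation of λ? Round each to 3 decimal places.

MAP: 0.464. Posterior mean: 0.512.

Σ times = 17.4. Posterior: Gamma(shape = 4.7+6 = 10.7, rate = 3.5+17.4 = 20.9).
Mode = (α−1)/β = 9.7/20.9 = 0.464.
Mean = α/β = 10.7/20.9 = 0.512.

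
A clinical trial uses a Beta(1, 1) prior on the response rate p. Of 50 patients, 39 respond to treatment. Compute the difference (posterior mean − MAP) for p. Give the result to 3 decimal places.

-0.011

Posterior: Beta(1+39, 1+11) = Beta(40, 12).
Mode = (40−1)/(40+12−2) = 39/50 = 0.780.
With a flat prior the MAP equals the MLE, 39/50.
Mean = 40/(40+12) = 40/52 = 0.769.
Difference = 0.769 − 0.780 = -0.011.
The posterior is left-skewed, so the mode exceeds the mean.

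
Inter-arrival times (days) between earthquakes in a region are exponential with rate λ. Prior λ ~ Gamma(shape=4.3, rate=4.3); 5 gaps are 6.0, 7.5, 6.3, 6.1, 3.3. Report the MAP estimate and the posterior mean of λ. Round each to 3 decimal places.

λ_MAP = 0.248, E[λ|data] = 0.278

Σ times = 29.2. Posterior: Gamma(shape = 4.3+5 = 9.3, rate = 4.3+29.2 = 33.5).
Mode = (α−1)/β = 8.3/33.5 = 0.248.
Mean = α/β = 9.3/33.5 = 0.278.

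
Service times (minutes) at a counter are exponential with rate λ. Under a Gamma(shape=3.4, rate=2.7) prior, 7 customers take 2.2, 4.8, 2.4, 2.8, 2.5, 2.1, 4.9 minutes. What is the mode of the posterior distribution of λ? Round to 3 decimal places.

0.385

Σ times = 21.7. Posterior: Gamma(shape = 3.4+7 = 10.4, rate = 2.7+21.7 = 24.4).
Mode = (α−1)/β = 9.4/24.4 = 0.385.
Mean = α/β = 10.4/24.4 = 0.426.
This is the posterior mode — the MAP estimate.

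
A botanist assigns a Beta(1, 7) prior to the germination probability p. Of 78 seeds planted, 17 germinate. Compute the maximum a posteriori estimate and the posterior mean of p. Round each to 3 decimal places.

p_MAP = 0.202, E[p|data] = 0.209

Posterior: Beta(1+17, 7+61) = Beta(18, 68).
Mode = (18−1)/(18+68−2) = 17/84 = 0.202.
Mean = 18/(18+68) = 18/86 = 0.209.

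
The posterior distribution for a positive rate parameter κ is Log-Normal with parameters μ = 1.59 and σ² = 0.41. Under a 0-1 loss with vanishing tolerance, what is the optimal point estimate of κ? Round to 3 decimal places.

Mode = exp(μ − σ²) = exp(1.18) = 3.254.
Mean = exp(μ + σ²/2) = exp(1.795) = 6.019.
This is the posterior mode — the MAP estimate.

3.254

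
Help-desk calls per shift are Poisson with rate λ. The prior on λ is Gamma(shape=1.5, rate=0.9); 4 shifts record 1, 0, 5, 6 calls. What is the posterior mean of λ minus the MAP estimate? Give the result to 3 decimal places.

Σ counts = 12. Posterior: Gamma(shape = 1.5+12 = 13.5, rate = 0.9+4 = 4.9).
Mode = (α−1)/β = 12.5/4.9 = 2.551.
Mean = α/β = 13.5/4.9 = 2.755.
Difference = 2.755 − 2.551 = 0.204.

0.204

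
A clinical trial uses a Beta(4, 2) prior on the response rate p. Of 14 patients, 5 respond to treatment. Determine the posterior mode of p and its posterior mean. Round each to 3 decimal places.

Posterior: Beta(4+5, 2+9) = Beta(9, 11).
Mode = (9−1)/(9+11−2) = 8/18 = 0.444.
Mean = 9/(9+11) = 9/20 = 0.450.
The posterior is right-skewed, so the mean exceeds the mode.

MAP = 0.444; posterior mean = 0.450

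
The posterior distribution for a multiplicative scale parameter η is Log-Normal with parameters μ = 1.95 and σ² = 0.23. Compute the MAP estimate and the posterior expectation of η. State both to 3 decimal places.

Mode = exp(μ − σ²) = exp(1.72) = 5.585.
Mean = exp(μ + σ²/2) = exp(2.065) = 7.885.

MAP = 5.585; posterior mean = 7.885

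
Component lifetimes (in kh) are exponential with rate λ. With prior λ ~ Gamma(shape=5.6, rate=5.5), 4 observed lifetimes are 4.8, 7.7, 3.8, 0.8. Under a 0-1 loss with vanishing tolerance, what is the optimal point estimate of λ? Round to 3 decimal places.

Σ times = 17.1. Posterior: Gamma(shape = 5.6+4 = 9.6, rate = 5.5+17.1 = 22.6).
Mode = (α−1)/β = 8.6/22.6 = 0.381.
Mean = α/β = 9.6/22.6 = 0.425.
This is the posterior mode — the MAP estimate.

0.381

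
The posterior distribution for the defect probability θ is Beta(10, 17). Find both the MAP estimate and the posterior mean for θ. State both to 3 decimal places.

Mode = (10−1)/(10+17−2) = 9/25 = 0.360.
Mean = 10/(10+17) = 10/27 = 0.370.

MAP = 0.360; posterior mean = 0.370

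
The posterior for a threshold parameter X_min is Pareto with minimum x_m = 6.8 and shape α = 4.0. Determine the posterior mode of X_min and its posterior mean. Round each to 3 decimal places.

The Pareto density is strictly decreasing on [x_m, ∞), so the mode is x_m = 6.800.
Mean = α·x_m/(α−1) = 4.0·6.8/3.0 = 9.067.
The mean is pulled above the mode by the posterior's right skew.

MAP: 6.800. Posterior mean: 9.067.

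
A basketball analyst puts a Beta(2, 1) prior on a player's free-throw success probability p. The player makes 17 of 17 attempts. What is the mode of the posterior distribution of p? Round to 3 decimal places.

Posterior: Beta(2+17, 1+0) = Beta(19, 1).
Since β = 1 ≤ 1 and α > 1, the Beta density is monotone increasing on [0,1]; the mode is at 1.
Mean = 19/(19+1) = 0.950.
This is the posterior mode — the MAP estimate.

1.000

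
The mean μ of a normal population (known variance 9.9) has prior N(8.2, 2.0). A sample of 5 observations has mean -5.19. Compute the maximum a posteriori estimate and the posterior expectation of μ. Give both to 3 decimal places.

Posterior for μ is Normal. Precision-weighted mean: (1/2.0·8.2 + 5/9.9·-5.19) / (1/2.0 + 5/9.9) = 1.471.
A Normal posterior is symmetric, so mode = mean.

μ_MAP = 1.471, E[μ|data] = 1.471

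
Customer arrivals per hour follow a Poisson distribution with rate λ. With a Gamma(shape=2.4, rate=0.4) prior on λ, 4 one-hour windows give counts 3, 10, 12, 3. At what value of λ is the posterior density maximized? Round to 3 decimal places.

Σ counts = 28. Posterior: Gamma(shape = 2.4+28 = 30.4, rate = 0.4+4 = 4.4).
Mode = (α−1)/β = 29.4/4.4 = 6.682.
Mean = α/β = 30.4/4.4 = 6.909.
This is the posterior mode — the MAP estimate.

6.682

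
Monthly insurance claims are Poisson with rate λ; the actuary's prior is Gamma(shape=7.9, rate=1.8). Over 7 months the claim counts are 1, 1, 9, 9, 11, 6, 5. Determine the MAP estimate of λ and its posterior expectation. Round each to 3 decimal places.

MAP estimate = 5.557, posterior expectation = 5.670

Σ counts = 42. Posterior: Gamma(shape = 7.9+42 = 49.9, rate = 1.8+7 = 8.8).
Mode = (α−1)/β = 48.9/8.8 = 5.557.
Mean = α/β = 49.9/8.8 = 5.670.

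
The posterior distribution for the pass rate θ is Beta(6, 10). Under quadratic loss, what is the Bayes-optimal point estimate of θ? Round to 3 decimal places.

0.375

Mode = (6−1)/(6+10−2) = 5/14 = 0.357.
Mean = 6/(6+10) = 6/16 = 0.375.
Quadratic loss ⇒ the optimal estimator is the posterior mean.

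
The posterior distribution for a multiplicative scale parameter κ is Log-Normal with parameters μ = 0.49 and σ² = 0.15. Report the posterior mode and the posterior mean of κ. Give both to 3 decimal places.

MAP: 1.405. Posterior mean: 1.759.

Mode = exp(μ − σ²) = exp(0.34) = 1.405.
Mean = exp(μ + σ²/2) = exp(0.565) = 1.759.
Mean > mode: the posterior has a right tail.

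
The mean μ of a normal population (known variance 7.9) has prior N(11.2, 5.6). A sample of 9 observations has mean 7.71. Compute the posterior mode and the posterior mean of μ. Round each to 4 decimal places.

posterior mode = 8.1829, posterior mean = 8.1829

Posterior for μ is Normal. Precision-weighted mean: (1/5.6·11.2 + 9/7.9·7.71) / (1/5.6 + 9/7.9) = 8.1829.
A Normal posterior is symmetric, so mode = mean.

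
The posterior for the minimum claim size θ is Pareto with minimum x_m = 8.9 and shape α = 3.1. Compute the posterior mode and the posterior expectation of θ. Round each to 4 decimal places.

The Pareto density is strictly decreasing on [x_m, ∞), so the mode is x_m = 8.9000.
Mean = α·x_m/(α−1) = 3.1·8.9/2.1 = 13.1381.

posterior mode = 8.9000, posterior expectation = 13.1381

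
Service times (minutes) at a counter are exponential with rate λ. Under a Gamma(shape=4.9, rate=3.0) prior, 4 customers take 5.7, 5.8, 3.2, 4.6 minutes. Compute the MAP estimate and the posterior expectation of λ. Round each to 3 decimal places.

λ_MAP = 0.354, E[λ|data] = 0.399

Σ times = 19.3. Posterior: Gamma(shape = 4.9+4 = 8.9, rate = 3.0+19.3 = 22.3).
Mode = (α−1)/β = 7.9/22.3 = 0.354.
Mean = α/β = 8.9/22.3 = 0.399.
Right-skewed posterior ⇒ mode < mean.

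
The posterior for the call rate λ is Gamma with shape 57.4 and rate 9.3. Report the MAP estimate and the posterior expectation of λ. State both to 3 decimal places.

λ_MAP = 6.065, E[λ|data] = 6.172

Mode = (α−1)/β = 56.4/9.3 = 6.065.
Mean = α/β = 57.4/9.3 = 6.172.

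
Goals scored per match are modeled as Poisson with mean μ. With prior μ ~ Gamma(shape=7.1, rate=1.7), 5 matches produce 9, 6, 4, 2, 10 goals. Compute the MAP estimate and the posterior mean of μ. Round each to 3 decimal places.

Σ counts = 31. Posterior: Gamma(shape = 7.1+31 = 38.1, rate = 1.7+5 = 6.7).
Mode = (α−1)/β = 37.1/6.7 = 5.537.
Mean = α/β = 38.1/6.7 = 5.687.

MAP = 5.537; posterior mean = 5.687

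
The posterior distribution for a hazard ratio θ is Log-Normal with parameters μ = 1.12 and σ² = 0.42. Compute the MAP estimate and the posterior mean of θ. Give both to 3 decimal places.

MAP = 2.014, posterior mean = 3.781

Mode = exp(μ − σ²) = exp(0.70) = 2.014.
Mean = exp(μ + σ²/2) = exp(1.330) = 3.781.
The posterior is right-skewed, so the mean exceeds the mode.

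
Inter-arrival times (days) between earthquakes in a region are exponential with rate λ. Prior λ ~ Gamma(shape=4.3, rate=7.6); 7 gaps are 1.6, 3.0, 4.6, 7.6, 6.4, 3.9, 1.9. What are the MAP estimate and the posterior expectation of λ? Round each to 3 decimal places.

Σ times = 29.0. Posterior: Gamma(shape = 4.3+7 = 11.3, rate = 7.6+29.0 = 36.6).
Mode = (α−1)/β = 10.3/36.6 = 0.281.
Mean = α/β = 11.3/36.6 = 0.309.

λ_MAP = 0.281, E[λ|data] = 0.309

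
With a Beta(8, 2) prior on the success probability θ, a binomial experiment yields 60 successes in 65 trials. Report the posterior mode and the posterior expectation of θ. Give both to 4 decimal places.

posterior mode = 0.9178, posterior expectation = 0.9067

Posterior: Beta(8+60, 2+5) = Beta(68, 7).
Mode = (68−1)/(68+7−2) = 67/73 = 0.9178.
Mean = 68/(68+7) = 68/75 = 0.9067.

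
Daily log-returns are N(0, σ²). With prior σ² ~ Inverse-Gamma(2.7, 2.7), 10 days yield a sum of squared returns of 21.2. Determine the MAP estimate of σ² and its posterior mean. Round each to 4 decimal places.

Posterior: Inverse-Gamma(shape = 2.7+10/2 = 7.7, scale = 2.7+21.2/2 = 13.3).
Mode = β/(α+1) = 13.3/8.7 = 1.5287.
Mean = β/(α−1) = 13.3/6.7 = 1.9851.

MAP = 1.5287, posterior mean = 1.9851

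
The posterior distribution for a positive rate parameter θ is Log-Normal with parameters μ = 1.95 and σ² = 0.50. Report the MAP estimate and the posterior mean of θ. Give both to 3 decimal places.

Mode = exp(μ − σ²) = exp(1.45) = 4.263.
Mean = exp(μ + σ²/2) = exp(2.200) = 9.025.

θ_MAP = 4.263, E[θ|data] = 9.025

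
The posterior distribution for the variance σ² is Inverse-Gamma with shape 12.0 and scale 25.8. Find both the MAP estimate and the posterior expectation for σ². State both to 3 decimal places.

Mode = β/(α+1) = 25.8/13.0 = 1.985.
Mean = β/(α−1) = 25.8/11.0 = 2.345.
The posterior is right-skewed, so the mean exceeds the mode.

MAP: 1.985. Posterior mean: 2.345.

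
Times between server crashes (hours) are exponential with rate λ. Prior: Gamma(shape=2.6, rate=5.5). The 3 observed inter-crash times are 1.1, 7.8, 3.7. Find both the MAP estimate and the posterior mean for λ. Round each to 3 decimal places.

Σ times = 12.6. Posterior: Gamma(shape = 2.6+3 = 5.6, rate = 5.5+12.6 = 18.1).
Mode = (α−1)/β = 4.6/18.1 = 0.254.
Mean = α/β = 5.6/18.1 = 0.309.

MAP = 0.254; posterior mean = 0.309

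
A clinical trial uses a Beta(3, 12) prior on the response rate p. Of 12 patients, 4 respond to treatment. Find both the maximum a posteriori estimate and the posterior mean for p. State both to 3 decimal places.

p_MAP = 0.240, E[p|data] = 0.259

Posterior: Beta(3+4, 12+8) = Beta(7, 20).
Mode = (7−1)/(7+20−2) = 6/25 = 0.240.
Mean = 7/(7+20) = 7/27 = 0.259.
The mean is pulled above the mode by the posterior's right skew.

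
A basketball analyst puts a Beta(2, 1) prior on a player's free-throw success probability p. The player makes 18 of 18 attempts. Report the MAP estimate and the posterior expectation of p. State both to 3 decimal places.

p_MAP = 1.000, E[p|data] = 0.952

Posterior: Beta(2+18, 1+0) = Beta(20, 1).
Since β = 1 ≤ 1 and α > 1, the Beta density is monotone increasing on [0,1]; the mode is at 1.
Mean = 20/(20+1) = 0.952.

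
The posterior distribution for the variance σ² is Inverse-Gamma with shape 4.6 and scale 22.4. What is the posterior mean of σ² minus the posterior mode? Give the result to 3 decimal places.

Mode = β/(α+1) = 22.4/5.6 = 4.000.
Mean = β/(α−1) = 22.4/3.6 = 6.222.
Difference = 6.222 − 4.000 = 2.222.
The mean is pulled above the mode by the posterior's right skew.

2.222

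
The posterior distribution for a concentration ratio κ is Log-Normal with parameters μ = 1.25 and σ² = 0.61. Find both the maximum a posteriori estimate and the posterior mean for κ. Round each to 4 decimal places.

Mode = exp(μ − σ²) = exp(0.64) = 1.8965.
Mean = exp(μ + σ²/2) = exp(1.555) = 4.7351.

maximum a posteriori estimate = 1.8965, posterior mean = 4.7351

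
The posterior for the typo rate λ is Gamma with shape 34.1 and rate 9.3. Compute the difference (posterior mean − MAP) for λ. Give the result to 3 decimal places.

Mode = (α−1)/β = 33.1/9.3 = 3.559.
Mean = α/β = 34.1/9.3 = 3.667.
Difference = 3.667 − 3.559 = 0.108.
Mean > mode: the posterior has a right tail.

0.108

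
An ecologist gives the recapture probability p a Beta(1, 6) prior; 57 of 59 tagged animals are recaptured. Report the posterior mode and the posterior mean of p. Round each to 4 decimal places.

Posterior: Beta(1+57, 6+2) = Beta(58, 8).
Mode = (58−1)/(58+8−2) = 57/64 = 0.8906.
Mean = 58/(58+8) = 58/66 = 0.8788.
Mode > mean: the posterior has a left tail.

p_MAP = 0.8906, E[p|data] = 0.8788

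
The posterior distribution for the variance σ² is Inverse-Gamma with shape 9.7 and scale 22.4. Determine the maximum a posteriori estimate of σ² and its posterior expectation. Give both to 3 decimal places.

MAP = 2.093, posterior mean = 2.575

Mode = β/(α+1) = 22.4/10.7 = 2.093.
Mean = β/(α−1) = 22.4/8.7 = 2.575.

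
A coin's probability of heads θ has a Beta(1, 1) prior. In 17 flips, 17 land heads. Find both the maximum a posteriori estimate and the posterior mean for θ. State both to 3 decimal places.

MAP = 1.000; posterior mean = 0.947

Posterior: Beta(1+17, 1+0) = Beta(18, 1).
Since β = 1 ≤ 1 and α > 1, the Beta density is monotone increasing on [0,1]; the mode is at 1.
Mean = 18/(18+1) = 0.947.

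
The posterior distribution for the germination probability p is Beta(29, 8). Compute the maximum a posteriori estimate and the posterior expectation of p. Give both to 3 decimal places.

Mode = (29−1)/(29+8−2) = 28/35 = 0.800.
Mean = 29/(29+8) = 29/37 = 0.784.

MAP: 0.800. Posterior mean: 0.784.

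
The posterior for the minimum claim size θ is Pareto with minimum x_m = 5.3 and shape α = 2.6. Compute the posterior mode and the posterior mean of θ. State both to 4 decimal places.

θ_MAP = 5.3000, E[θ|data] = 8.6125

The Pareto density is strictly decreasing on [x_m, ∞), so the mode is x_m = 5.3000.
Mean = α·x_m/(α−1) = 2.6·5.3/1.6 = 8.6125.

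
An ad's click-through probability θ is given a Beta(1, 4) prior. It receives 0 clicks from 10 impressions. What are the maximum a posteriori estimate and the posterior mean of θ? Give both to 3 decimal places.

θ_MAP = 0.000, E[θ|data] = 0.067

Posterior: Beta(1+0, 4+10) = Beta(1, 14).
Since α = 1 ≤ 1 and β > 1, the Beta density is monotone decreasing on [0,1]; the mode is at 0.
Mean = 1/(1+14) = 0.067.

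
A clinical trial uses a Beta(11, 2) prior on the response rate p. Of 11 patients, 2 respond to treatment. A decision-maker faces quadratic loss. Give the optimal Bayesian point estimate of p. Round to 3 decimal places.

0.542

Posterior: Beta(11+2, 2+9) = Beta(13, 11).
Mode = (13−1)/(13+11−2) = 12/22 = 0.545.
Mean = 13/(13+11) = 13/24 = 0.542.
Quadratic loss ⇒ the optimal estimator is the posterior mean.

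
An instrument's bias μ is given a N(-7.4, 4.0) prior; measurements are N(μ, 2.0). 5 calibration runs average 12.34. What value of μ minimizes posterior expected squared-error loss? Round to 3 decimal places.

10.545

Posterior for μ is Normal. Precision-weighted mean: (1/4.0·-7.4 + 5/2.0·12.34) / (1/4.0 + 5/2.0) = 10.545.
A Normal posterior is symmetric, so mode = mean.
Squared-error loss ⇒ the optimal estimator is the posterior mean.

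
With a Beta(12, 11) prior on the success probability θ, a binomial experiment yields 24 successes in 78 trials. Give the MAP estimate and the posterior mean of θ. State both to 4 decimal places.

Posterior: Beta(12+24, 11+54) = Beta(36, 65).
Mode = (36−1)/(36+65−2) = 35/99 = 0.3535.
Mean = 36/(36+65) = 36/101 = 0.3564.
The posterior is right-skewed, so the mean exceeds the mode.

MAP: 0.3535. Posterior mean: 0.3564.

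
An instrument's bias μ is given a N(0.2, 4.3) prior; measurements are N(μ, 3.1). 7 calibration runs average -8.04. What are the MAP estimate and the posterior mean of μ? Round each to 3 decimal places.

MAP = -7.271; posterior mean = -7.271

Posterior for μ is Normal. Precision-weighted mean: (1/4.3·0.2 + 7/3.1·-8.04) / (1/4.3 + 7/3.1) = -7.271.
A Normal posterior is symmetric, so mode = mean.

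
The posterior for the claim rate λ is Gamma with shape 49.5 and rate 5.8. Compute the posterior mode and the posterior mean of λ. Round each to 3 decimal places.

Mode = (α−1)/β = 48.5/5.8 = 8.362.
Mean = α/β = 49.5/5.8 = 8.534.
Right-skewed posterior ⇒ mode < mean.

MAP = 8.362, posterior mean = 8.534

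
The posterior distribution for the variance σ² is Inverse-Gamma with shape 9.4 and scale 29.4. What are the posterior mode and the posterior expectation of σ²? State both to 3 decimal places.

Mode = β/(α+1) = 29.4/10.4 = 2.827.
Mean = β/(α−1) = 29.4/8.4 = 3.500.
The posterior is right-skewed, so the mean exceeds the mode.

posterior mode = 2.827, posterior expectation = 3.500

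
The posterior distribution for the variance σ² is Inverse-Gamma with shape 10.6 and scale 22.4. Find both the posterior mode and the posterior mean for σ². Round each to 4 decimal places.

Mode = β/(α+1) = 22.4/11.6 = 1.9310.
Mean = β/(α−1) = 22.4/9.6 = 2.3333.
The mean is pulled above the mode by the posterior's right skew.

MAP = 1.9310; posterior mean = 2.3333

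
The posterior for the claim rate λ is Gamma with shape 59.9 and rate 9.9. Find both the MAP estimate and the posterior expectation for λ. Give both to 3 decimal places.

Mode = (α−1)/β = 58.9/9.9 = 5.949.
Mean = α/β = 59.9/9.9 = 6.051.

MAP estimate = 5.949, posterior expectation = 6.051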